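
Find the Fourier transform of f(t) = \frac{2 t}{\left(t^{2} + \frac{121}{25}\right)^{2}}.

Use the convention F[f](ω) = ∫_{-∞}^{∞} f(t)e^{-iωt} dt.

F(ω) = - \frac{5 i \pi \omega e^{- \frac{11 \left|{\omega}\right|}{5}}}{11}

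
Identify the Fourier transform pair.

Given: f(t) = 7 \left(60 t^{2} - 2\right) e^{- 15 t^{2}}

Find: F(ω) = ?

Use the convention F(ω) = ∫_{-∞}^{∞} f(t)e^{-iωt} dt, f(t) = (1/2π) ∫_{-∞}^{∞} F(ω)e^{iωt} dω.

F(ω) = - \frac{7 \sqrt{15} \sqrt{\pi} \omega^{2} e^{- \frac{\omega^{2}}{60}}}{225}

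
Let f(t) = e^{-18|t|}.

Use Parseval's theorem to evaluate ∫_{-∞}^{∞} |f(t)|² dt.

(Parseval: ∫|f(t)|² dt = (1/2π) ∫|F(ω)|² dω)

∫|f(t)|² dt = \frac{1}{18}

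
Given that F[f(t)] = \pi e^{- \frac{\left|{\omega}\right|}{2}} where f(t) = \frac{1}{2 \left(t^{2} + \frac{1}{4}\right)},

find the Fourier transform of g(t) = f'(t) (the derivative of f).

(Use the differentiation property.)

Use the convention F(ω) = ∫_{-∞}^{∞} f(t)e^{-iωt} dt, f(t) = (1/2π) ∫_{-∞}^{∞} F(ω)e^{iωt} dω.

F[g](ω) = i \pi \omega e^{- \frac{\left|{\omega}\right|}{2}}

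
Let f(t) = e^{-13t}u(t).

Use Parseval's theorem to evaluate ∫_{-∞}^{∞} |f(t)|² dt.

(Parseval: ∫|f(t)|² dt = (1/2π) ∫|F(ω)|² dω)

∫|f(t)|² dt = \frac{1}{26}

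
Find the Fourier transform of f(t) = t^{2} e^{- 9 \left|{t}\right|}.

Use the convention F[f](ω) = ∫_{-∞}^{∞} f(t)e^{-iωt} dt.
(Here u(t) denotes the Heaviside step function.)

F(ω) = \frac{108 \left(27 - \omega^{2}\right)}{\left(\omega^{2} + 81\right)^{3}}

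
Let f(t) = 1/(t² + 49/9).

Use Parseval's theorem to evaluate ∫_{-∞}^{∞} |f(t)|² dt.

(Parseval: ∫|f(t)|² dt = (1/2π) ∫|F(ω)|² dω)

∫|f(t)|² dt = \frac{27 \pi}{686}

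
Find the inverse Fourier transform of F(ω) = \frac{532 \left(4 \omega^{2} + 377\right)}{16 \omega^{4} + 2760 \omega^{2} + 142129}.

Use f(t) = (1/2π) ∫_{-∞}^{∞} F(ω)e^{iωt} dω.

f(t) = 7 e^{- \frac{19 \left|{t}\right|}{2}} \cos{\left(2 \left|{t}\right| \right)}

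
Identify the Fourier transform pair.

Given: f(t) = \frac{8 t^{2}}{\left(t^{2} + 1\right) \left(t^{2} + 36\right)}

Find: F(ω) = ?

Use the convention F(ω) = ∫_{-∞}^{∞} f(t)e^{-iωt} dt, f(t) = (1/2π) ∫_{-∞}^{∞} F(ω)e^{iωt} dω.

F(ω) = \frac{8 \pi \left(6 - e^{5 \left|{\omega}\right|}\right) e^{- 6 \left|{\omega}\right|}}{35}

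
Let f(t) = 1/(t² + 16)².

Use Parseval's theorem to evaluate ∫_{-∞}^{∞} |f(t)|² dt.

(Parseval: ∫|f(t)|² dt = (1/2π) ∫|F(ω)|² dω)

∫|f(t)|² dt = \frac{5 \pi}{262144}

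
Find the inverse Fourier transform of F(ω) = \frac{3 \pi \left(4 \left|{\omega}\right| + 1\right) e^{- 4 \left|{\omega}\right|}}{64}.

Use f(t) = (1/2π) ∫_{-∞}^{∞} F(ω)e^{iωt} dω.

f(t) = \frac{6}{\left(t^{2} + 16\right)^{2}}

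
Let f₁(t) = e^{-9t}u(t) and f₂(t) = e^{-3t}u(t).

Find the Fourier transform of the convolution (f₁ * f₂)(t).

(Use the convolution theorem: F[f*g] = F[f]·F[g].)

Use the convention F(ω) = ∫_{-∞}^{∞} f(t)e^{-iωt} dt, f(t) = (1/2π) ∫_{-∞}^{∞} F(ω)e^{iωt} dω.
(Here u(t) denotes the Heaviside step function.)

F[f₁*f₂](ω) = \frac{1}{\left(i \omega + 3\right) \left(i \omega + 9\right)}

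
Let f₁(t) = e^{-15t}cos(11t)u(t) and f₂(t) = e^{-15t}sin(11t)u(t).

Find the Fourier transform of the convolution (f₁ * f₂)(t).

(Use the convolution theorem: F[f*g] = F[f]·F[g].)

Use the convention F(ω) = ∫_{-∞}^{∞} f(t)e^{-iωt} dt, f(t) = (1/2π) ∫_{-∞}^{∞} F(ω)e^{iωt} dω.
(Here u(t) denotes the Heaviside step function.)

F[f₁*f₂](ω) = \frac{11 \left(i \omega + 15\right)}{\left(\left(i \omega + 15\right)^{2} + 121\right)^{2}}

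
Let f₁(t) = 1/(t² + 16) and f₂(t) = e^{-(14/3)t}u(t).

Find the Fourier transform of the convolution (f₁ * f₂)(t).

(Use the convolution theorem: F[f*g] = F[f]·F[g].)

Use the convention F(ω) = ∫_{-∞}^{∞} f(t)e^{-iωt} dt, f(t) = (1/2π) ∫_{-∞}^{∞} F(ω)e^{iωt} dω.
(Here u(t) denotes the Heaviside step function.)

F[f₁*f₂](ω) = \frac{3 \pi e^{- 4 \left|{\omega}\right|}}{4 \left(3 i \omega + 14\right)}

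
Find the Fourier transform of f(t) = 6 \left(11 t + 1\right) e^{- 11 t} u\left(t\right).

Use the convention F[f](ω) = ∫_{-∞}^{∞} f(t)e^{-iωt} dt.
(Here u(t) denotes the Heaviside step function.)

F(ω) = \frac{6 \left(- i \omega - 22\right)}{\omega^{2} - 22 i \omega - 121}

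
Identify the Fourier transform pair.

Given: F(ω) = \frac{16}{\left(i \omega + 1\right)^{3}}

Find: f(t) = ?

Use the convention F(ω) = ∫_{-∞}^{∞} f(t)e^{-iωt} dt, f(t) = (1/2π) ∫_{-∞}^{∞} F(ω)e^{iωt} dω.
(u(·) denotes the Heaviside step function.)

f(t) = 8 t^{2} e^{- t} u\left(t\right)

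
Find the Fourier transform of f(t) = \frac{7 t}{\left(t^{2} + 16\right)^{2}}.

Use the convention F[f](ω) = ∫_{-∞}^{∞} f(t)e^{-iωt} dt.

F(ω) = - \frac{7 i \pi \omega e^{- 4 \left|{\omega}\right|}}{8}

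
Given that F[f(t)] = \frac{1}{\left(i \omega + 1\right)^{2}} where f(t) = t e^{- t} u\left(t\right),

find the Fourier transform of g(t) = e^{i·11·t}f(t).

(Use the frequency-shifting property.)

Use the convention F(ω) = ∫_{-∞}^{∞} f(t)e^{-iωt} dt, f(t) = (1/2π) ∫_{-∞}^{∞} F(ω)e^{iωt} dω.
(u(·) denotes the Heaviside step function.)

F[g](ω) = \frac{1}{\left(i \left(\omega - 11\right) + 1\right)^{2}}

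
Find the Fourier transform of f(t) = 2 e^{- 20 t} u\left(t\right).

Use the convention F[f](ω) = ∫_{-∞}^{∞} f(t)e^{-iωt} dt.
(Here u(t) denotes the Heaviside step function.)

F(ω) = \frac{2}{i \omega + 20}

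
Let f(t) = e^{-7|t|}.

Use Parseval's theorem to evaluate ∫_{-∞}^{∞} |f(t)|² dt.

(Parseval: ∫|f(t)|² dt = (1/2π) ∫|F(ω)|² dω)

∫|f(t)|² dt = \frac{1}{7}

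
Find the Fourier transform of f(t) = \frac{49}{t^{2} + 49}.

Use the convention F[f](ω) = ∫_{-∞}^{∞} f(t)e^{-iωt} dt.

F(ω) = 7 \pi e^{- 7 \left|{\omega}\right|}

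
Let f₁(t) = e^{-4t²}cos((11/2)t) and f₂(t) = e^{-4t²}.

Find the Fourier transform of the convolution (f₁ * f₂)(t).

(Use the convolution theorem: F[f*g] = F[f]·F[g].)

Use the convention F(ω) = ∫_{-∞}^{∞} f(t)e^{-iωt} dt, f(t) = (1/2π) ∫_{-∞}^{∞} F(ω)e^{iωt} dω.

F[f₁*f₂](ω) = \frac{\pi \left(e^{\frac{11 \omega}{8}} + 1\right) e^{- \frac{\omega^{2}}{8} - \frac{11 \omega}{16} - \frac{121}{64}}}{8}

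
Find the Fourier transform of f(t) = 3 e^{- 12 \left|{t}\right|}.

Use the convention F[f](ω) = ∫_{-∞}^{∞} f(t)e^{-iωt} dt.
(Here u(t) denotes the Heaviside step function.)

F(ω) = \frac{72}{\omega^{2} + 144}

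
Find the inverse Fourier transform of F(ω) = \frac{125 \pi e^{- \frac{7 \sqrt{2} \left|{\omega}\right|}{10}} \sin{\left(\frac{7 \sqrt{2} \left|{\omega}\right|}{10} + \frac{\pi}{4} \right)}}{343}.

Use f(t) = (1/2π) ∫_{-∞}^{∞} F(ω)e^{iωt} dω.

f(t) = \frac{1}{t^{4} + \frac{2401}{625}}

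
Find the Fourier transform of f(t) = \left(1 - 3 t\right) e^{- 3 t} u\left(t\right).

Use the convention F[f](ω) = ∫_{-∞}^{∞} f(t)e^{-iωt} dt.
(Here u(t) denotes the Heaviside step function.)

F(ω) = \frac{i \omega}{- \omega^{2} + 6 i \omega + 9}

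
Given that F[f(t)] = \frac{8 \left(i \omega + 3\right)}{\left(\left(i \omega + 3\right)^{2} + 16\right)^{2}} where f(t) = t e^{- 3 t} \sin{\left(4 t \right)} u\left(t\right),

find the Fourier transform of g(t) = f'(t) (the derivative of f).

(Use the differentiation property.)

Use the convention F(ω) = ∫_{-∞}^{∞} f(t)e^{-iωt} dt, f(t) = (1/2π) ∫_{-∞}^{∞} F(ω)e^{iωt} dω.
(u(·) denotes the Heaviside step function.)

F[g](ω) = \frac{8 i \omega \left(i \omega + 3\right)}{\left(\left(i \omega + 3\right)^{2} + 16\right)^{2}}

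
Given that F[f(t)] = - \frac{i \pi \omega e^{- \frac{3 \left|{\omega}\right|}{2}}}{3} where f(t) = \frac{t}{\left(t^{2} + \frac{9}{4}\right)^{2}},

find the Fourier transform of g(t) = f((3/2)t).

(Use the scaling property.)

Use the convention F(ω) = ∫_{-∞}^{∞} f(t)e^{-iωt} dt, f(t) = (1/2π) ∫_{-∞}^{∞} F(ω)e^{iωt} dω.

F[g](ω) = - \frac{4 i \pi \omega e^{- \left|{\omega}\right|}}{27}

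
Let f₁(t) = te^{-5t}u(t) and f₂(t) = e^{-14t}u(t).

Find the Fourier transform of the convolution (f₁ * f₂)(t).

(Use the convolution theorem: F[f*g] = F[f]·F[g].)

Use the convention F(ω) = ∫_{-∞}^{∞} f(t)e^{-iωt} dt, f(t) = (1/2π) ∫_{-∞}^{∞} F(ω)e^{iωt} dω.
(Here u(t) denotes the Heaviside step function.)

F[f₁*f₂](ω) = \frac{1}{\left(i \omega + 5\right)^{2} \left(i \omega + 14\right)}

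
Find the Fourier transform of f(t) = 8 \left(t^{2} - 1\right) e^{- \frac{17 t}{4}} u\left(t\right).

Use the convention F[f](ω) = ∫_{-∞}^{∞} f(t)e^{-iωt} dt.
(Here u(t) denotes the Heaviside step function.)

F(ω) = \frac{32 \left(128 i \omega - \left(4 i \omega + 17\right)^{3} + 544\right)}{\left(4 i \omega + 17\right)^{4}}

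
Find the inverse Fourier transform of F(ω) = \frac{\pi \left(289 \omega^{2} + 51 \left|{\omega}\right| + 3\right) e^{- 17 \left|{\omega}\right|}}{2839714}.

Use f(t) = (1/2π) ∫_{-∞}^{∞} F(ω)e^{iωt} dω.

f(t) = \frac{4}{\left(t^{2} + 289\right)^{3}}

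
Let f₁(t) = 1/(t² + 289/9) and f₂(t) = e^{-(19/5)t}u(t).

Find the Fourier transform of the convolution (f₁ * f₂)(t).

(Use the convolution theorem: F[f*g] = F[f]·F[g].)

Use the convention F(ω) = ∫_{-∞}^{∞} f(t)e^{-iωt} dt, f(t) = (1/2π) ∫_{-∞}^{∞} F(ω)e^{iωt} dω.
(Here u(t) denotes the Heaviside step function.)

F[f₁*f₂](ω) = \frac{15 \pi e^{- \frac{17 \left|{\omega}\right|}{3}}}{17 \left(5 i \omega + 19\right)}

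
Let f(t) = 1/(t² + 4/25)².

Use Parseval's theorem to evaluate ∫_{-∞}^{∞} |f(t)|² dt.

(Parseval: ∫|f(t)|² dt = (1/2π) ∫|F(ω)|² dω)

∫|f(t)|² dt = \frac{390625 \pi}{2048}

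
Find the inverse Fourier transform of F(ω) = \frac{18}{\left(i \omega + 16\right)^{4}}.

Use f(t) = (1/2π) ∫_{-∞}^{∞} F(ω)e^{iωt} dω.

f(t) = 3 t^{3} e^{- 16 t} u\left(t\right)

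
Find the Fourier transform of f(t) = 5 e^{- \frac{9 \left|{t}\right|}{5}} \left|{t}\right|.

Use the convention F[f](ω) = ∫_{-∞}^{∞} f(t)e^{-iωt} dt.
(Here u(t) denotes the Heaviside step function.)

F(ω) = \frac{250 \left(81 - 25 \omega^{2}\right)}{\left(25 \omega^{2} + 81\right)^{2}}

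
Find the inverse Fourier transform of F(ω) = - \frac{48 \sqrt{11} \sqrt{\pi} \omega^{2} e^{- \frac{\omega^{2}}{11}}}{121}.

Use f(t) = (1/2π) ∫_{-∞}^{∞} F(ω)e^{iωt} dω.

f(t) = 6 \left(11 t^{2} - 2\right) e^{- \frac{11 t^{2}}{4}}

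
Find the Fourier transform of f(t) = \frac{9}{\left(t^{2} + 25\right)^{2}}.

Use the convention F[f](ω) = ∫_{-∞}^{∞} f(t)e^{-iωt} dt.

F(ω) = \frac{9 \pi \left(5 \left|{\omega}\right| + 1\right) e^{- 5 \left|{\omega}\right|}}{250}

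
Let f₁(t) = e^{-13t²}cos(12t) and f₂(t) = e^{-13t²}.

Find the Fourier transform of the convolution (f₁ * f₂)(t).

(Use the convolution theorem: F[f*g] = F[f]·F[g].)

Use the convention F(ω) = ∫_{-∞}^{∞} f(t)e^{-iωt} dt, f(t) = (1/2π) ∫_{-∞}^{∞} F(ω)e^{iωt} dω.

F[f₁*f₂](ω) = \frac{\pi \left(e^{\frac{12 \omega}{13}} + 1\right) e^{- \frac{\omega^{2}}{26} - \frac{6 \omega}{13} - \frac{36}{13}}}{26}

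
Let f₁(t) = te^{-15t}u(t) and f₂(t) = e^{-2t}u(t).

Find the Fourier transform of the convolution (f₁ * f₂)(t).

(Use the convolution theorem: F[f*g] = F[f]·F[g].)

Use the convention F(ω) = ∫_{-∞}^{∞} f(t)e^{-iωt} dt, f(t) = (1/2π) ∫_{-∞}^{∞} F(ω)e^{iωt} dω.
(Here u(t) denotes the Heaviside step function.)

F[f₁*f₂](ω) = \frac{1}{\left(i \omega + 2\right) \left(i \omega + 15\right)^{2}}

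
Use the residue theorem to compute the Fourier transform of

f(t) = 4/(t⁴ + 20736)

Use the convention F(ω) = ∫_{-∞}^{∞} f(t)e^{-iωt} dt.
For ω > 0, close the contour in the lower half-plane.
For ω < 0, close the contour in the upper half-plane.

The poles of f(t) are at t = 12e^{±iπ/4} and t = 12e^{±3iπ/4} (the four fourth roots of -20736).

Let g(z) = f(z)e^{-iωz}; for large |z| the factor e^{-iωz} decays in the lower half-plane when ω > 0 and in the upper half-plane when ω < 0.

Case ω > 0 (lower half-plane, clockwise contour ⇒ F(ω) = -2πi·ΣRes):
  Res_{z = - 6 \sqrt{2} - 6 \sqrt{2} i} g(z) = \frac{\sqrt{2} i \left(1 - i\right) e^{6 \sqrt{2} \omega \left(-1 + i\right)}}{3456}
  Res_{z = 6 \sqrt{2} - 6 \sqrt{2} i} g(z) = \frac{\sqrt{2} i \left(1 + i\right) e^{- 6 \sqrt{2} \omega \left(1 + i\right)}}{3456}
  F(ω) = -2πi·ΣRes = \frac{\sqrt{2} \pi \left(1 - i\right) \left(e^{12 \sqrt{2} i \omega} + i\right) e^{- 6 \sqrt{2} \omega \left(1 + i\right)}}{1728} = \frac{\pi e^{- 6 \sqrt{2} \omega} \sin{\left(6 \sqrt{2} \omega + \frac{\pi}{4} \right)}}{432}

Case ω < 0 (upper half-plane, counterclockwise contour ⇒ F(ω) = +2πi·ΣRes):
  Res_{z = 6 \sqrt{2} + 6 \sqrt{2} i} g(z) = \frac{\sqrt{2} i \left(-1 + i\right) e^{6 \sqrt{2} \omega \left(1 - i\right)}}{3456}
  Res_{z = - 6 \sqrt{2} + 6 \sqrt{2} i} g(z) = \frac{\sqrt{2} \left(1 - i\right) e^{6 \sqrt{2} \omega \left(1 + i\right)}}{3456}
  F(ω) = 2πi·ΣRes = - \frac{\sqrt{2} i \pi \left(i \left(1 - i\right) e^{6 \sqrt{2} \omega \left(1 - i\right)} - \left(1 - i\right) e^{6 \sqrt{2} \omega \left(1 + i\right)}\right)}{1728} = \frac{\pi e^{6 \sqrt{2} \omega} \cos{\left(6 \sqrt{2} \omega + \frac{\pi}{4} \right)}}{432}

Both cases combine into a single formula in |ω|:

F(ω) = \frac{\pi e^{- 6 \sqrt{2} \left|{\omega}\right|} \sin{\left(6 \sqrt{2} \left|{\omega}\right| + \frac{\pi}{4} \right)}}{432}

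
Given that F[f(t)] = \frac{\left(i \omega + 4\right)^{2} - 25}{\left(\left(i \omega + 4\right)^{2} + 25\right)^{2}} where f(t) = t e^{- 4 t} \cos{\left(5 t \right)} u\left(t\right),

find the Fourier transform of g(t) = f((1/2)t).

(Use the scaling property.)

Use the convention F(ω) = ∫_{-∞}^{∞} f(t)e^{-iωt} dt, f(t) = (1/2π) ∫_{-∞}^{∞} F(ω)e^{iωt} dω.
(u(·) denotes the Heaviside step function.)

F[g](ω) = \frac{2 \left(4 \left(i \omega + 2\right)^{2} - 25\right)}{\left(4 \left(i \omega + 2\right)^{2} + 25\right)^{2}}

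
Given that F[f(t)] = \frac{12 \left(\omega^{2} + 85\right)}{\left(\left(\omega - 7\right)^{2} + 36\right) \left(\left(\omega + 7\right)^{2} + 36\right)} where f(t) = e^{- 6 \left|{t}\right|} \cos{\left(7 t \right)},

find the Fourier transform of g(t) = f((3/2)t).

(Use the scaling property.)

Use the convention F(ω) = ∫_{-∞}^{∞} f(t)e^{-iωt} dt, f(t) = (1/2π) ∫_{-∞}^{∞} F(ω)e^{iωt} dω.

F[g](ω) = \frac{72 \left(4 \omega^{2} + 765\right)}{16 \omega^{4} - 936 \omega^{2} + 585225}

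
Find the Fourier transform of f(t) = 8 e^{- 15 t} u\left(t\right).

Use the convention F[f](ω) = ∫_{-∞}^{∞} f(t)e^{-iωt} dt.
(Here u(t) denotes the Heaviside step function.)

F(ω) = \frac{8}{i \omega + 15}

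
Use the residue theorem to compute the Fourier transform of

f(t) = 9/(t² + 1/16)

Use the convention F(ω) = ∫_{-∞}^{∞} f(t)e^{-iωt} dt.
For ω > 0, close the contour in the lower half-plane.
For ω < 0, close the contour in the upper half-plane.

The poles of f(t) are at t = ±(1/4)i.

Let g(z) = f(z)e^{-iωz}; for large |z| the factor e^{-iωz} decays in the lower half-plane when ω > 0 and in the upper half-plane when ω < 0.

Case ω > 0 (lower half-plane, clockwise contour ⇒ F(ω) = -2πi·ΣRes):
  Res_{z = - \frac{i}{4}} g(z) = 18 i e^{- \frac{\omega}{4}}
  F(ω) = -2πi·ΣRes = 36 \pi e^{- \frac{\omega}{4}}

Case ω < 0 (upper half-plane, counterclockwise contour ⇒ F(ω) = +2πi·ΣRes):
  Res_{z = \frac{i}{4}} g(z) = - 18 i e^{\frac{\omega}{4}}
  F(ω) = 2πi·ΣRes = 36 \pi e^{\frac{\omega}{4}}

Both cases combine into a single formula in |ω|:

F(ω) = 36 \pi e^{- \frac{\left|{\omega}\right|}{4}}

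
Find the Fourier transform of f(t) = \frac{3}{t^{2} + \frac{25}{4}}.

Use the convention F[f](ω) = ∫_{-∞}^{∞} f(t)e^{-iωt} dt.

F(ω) = \frac{6 \pi e^{- \frac{5 \left|{\omega}\right|}{2}}}{5}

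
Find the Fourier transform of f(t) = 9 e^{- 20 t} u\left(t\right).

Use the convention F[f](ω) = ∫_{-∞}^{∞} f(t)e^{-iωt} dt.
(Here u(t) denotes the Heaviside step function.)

F(ω) = \frac{9}{i \omega + 20}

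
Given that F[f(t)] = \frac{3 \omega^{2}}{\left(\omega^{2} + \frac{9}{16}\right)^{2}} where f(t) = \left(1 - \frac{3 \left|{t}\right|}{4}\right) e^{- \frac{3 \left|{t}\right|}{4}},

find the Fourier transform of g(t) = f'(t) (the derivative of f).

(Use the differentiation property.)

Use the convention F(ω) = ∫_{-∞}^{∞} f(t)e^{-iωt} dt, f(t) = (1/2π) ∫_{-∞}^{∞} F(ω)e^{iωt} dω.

F[g](ω) = \frac{768 i \omega^{3}}{\left(16 \omega^{2} + 9\right)^{2}}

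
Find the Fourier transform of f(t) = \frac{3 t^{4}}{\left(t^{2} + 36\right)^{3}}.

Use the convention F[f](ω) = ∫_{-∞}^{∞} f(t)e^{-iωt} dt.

F(ω) = \frac{3 \pi \left(12 \omega^{2} - 10 \left|{\omega}\right| + 1\right) e^{- 6 \left|{\omega}\right|}}{16}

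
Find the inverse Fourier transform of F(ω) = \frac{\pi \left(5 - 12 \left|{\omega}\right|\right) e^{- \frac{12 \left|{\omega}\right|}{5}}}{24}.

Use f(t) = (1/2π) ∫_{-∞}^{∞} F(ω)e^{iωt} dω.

f(t) = \frac{t^{2}}{\left(t^{2} + \frac{144}{25}\right)^{2}}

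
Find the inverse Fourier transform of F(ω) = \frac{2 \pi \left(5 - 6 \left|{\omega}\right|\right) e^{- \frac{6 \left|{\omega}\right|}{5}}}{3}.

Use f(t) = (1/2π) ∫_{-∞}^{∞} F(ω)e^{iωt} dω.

f(t) = \frac{8 t^{2}}{\left(t^{2} + \frac{36}{25}\right)^{2}}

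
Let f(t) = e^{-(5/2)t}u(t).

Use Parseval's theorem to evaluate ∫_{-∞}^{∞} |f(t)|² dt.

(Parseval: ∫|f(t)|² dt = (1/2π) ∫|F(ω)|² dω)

∫|f(t)|² dt = \frac{1}{5}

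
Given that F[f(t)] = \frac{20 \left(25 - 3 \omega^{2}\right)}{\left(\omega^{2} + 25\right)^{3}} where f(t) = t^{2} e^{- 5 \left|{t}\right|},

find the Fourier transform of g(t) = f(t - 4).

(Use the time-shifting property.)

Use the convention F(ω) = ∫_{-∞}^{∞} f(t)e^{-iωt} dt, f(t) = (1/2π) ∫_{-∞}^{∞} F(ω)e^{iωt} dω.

F[g](ω) = \frac{20 \left(25 - 3 \omega^{2}\right) e^{- 4 i \omega}}{\left(\omega^{2} + 25\right)^{3}}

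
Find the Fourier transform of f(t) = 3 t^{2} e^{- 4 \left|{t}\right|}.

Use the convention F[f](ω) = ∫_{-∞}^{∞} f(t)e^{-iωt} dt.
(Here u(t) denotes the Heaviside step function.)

F(ω) = \frac{48 \left(16 - 3 \omega^{2}\right)}{\left(\omega^{2} + 16\right)^{3}}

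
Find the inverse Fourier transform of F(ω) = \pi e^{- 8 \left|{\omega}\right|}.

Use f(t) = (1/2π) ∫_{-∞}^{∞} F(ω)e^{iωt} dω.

f(t) = \frac{8}{t^{2} + 64}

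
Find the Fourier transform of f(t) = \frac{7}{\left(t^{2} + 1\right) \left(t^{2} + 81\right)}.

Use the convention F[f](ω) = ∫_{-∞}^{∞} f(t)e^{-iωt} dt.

F(ω) = \frac{7 \pi \left(9 e^{8 \left|{\omega}\right|} - 1\right) e^{- 9 \left|{\omega}\right|}}{720}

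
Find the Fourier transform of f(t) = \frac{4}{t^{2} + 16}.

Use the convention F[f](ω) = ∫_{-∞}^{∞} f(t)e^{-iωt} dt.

F(ω) = \pi e^{- 4 \left|{\omega}\right|}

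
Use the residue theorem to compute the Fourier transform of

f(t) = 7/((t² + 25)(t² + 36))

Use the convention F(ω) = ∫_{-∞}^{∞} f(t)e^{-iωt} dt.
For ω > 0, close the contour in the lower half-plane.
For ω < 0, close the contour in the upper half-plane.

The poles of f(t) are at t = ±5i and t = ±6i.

Let g(z) = f(z)e^{-iωz}; for large |z| the factor e^{-iωz} decays in the lower half-plane when ω > 0 and in the upper half-plane when ω < 0.

Case ω > 0 (lower half-plane, clockwise contour ⇒ F(ω) = -2πi·ΣRes):
  Res_{z = - 5 i} g(z) = \frac{7 i e^{- 5 \omega}}{110}
  Res_{z = - 6 i} g(z) = - \frac{7 i e^{- 6 \omega}}{132}
  F(ω) = -2πi·ΣRes = \frac{7 \pi \left(6 e^{\omega} - 5\right) e^{- 6 \omega}}{330}

Case ω < 0 (upper half-plane, counterclockwise contour ⇒ F(ω) = +2πi·ΣRes):
  Res_{z = 5 i} g(z) = - \frac{7 i e^{5 \omega}}{110}
  Res_{z = 6 i} g(z) = \frac{7 i e^{6 \omega}}{132}
  F(ω) = 2πi·ΣRes = \frac{7 \pi \left(6 - 5 e^{\omega}\right) e^{5 \omega}}{330}

Both cases combine into a single formula in |ω|:

F(ω) = \frac{7 \pi \left(6 e^{\left|{\omega}\right|} - 5\right) e^{- 6 \left|{\omega}\right|}}{330}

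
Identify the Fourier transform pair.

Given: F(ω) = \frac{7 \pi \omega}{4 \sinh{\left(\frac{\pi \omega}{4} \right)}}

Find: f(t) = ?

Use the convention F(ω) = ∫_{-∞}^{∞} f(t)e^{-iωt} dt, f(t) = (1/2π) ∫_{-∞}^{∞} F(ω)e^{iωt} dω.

f(t) = \frac{7}{\cosh^{2}{\left(2 t \right)}}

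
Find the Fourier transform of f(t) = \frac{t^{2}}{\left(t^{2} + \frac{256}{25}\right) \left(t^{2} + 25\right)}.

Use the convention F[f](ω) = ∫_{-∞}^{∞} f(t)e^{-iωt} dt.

F(ω) = \frac{125 \pi e^{- 5 \left|{\omega}\right|}}{369} - \frac{80 \pi e^{- \frac{16 \left|{\omega}\right|}{5}}}{369}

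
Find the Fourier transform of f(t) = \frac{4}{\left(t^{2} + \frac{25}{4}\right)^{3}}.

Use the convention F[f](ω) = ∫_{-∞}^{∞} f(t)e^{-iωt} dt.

F(ω) = \frac{4 \pi \left(25 \omega^{2} + 30 \left|{\omega}\right| + 12\right) e^{- \frac{5 \left|{\omega}\right|}{2}}}{3125}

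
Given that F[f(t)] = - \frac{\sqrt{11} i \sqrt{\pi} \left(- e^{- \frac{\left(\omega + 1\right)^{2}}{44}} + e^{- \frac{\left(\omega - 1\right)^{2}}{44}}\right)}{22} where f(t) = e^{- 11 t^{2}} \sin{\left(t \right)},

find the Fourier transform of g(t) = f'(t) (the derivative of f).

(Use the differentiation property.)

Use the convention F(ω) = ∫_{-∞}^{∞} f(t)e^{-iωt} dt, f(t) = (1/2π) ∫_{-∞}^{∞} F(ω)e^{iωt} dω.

F[g](ω) = \frac{\sqrt{11} \sqrt{\pi} \omega \left(e^{\frac{\omega}{11}} - 1\right) e^{- \frac{\omega^{2}}{44} - \frac{\omega}{22} - \frac{1}{44}}}{22}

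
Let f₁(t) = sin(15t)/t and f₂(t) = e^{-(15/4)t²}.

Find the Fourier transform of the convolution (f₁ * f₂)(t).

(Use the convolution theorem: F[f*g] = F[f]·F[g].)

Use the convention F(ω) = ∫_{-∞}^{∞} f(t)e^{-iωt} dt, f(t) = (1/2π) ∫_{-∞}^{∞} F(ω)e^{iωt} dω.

F[f₁*f₂](ω) = \begin{cases} \frac{2 \sqrt{15} \pi^{\frac{3}{2}} e^{- \frac{\omega^{2}}{15}}}{15} & \text{for}\: \omega > -15 \wedge \omega < 15 \\0 & \text{otherwise} \end{cases}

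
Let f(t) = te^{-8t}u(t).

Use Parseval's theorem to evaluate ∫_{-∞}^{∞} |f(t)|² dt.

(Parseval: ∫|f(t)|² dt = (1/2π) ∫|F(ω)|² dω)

∫|f(t)|² dt = \frac{1}{2048}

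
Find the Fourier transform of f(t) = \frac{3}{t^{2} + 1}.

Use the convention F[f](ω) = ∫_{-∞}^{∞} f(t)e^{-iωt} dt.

F(ω) = 3 \pi e^{- \left|{\omega}\right|}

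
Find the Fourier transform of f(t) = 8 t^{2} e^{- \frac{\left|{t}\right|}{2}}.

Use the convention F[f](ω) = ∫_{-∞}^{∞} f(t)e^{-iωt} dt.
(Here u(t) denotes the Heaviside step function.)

F(ω) = \frac{256 \left(1 - 12 \omega^{2}\right)}{\left(4 \omega^{2} + 1\right)^{3}}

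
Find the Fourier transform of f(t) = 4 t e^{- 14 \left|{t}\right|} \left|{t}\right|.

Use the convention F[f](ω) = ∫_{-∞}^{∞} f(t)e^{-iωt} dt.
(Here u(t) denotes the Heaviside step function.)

F(ω) = \frac{16 i \omega \left(\omega^{2} - 588\right)}{\left(\omega^{2} + 196\right)^{3}}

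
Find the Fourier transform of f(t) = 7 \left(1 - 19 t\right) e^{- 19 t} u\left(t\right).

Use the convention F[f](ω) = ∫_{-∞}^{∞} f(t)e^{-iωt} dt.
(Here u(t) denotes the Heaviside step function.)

F(ω) = \frac{7 i \omega}{- \omega^{2} + 38 i \omega + 361}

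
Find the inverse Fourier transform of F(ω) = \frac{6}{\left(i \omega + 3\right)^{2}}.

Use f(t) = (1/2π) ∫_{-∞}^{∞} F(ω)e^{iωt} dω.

f(t) = 6 t e^{- 3 t} u\left(t\right)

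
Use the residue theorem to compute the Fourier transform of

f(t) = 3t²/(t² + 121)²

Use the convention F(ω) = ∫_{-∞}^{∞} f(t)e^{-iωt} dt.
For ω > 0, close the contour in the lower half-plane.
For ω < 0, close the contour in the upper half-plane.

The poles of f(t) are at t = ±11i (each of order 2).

Let g(z) = f(z)e^{-iωz}; for large |z| the factor e^{-iωz} decays in the lower half-plane when ω > 0 and in the upper half-plane when ω < 0.

Case ω > 0 (lower half-plane, clockwise contour ⇒ F(ω) = -2πi·ΣRes):
  Res_{z = - 11 i} g(z) = \frac{3 i \left(1 - 11 \omega\right) e^{- 11 \omega}}{44} (pole of order 2)
  F(ω) = -2πi·ΣRes = \frac{3 \pi \left(1 - 11 \omega\right) e^{- 11 \omega}}{22}

Case ω < 0 (upper half-plane, counterclockwise contour ⇒ F(ω) = +2πi·ΣRes):
  Res_{z = 11 i} g(z) = \frac{3 i \left(- 11 \omega - 1\right) e^{11 \omega}}{44} (pole of order 2)
  F(ω) = 2πi·ΣRes = \frac{3 \pi \left(11 \omega + 1\right) e^{11 \omega}}{22}

Both cases combine into a single formula in |ω|:

F(ω) = \frac{3 \pi \left(1 - 11 \left|{\omega}\right|\right) e^{- 11 \left|{\omega}\right|}}{22}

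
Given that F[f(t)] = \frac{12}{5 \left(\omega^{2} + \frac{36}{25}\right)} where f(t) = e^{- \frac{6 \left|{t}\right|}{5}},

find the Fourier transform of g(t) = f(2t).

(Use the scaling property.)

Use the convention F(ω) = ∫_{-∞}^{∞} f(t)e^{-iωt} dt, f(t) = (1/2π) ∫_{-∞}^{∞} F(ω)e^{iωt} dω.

F[g](ω) = \frac{120}{25 \omega^{2} + 144}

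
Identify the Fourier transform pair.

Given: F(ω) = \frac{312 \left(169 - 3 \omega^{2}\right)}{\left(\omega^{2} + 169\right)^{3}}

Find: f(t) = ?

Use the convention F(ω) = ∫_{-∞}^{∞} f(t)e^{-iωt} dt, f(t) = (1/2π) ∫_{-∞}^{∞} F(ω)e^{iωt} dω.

f(t) = 6 t^{2} e^{- 13 \left|{t}\right|}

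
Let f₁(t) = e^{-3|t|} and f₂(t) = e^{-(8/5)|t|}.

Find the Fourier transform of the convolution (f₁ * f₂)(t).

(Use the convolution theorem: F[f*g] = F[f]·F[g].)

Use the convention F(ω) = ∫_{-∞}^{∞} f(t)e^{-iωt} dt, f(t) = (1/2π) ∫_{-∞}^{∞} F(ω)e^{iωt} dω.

F[f₁*f₂](ω) = \frac{480}{\left(\omega^{2} + 9\right) \left(25 \omega^{2} + 64\right)}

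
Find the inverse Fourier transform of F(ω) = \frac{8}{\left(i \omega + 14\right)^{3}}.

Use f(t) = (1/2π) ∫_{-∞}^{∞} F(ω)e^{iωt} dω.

f(t) = 4 t^{2} e^{- 14 t} u\left(t\right)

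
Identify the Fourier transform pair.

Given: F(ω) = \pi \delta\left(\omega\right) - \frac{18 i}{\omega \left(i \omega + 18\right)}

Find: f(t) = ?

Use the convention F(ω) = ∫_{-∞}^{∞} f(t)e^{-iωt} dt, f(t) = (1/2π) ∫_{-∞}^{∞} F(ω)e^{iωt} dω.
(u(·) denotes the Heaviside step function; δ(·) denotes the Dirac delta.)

f(t) = \left(1 - e^{- 18 t}\right) u\left(t\right)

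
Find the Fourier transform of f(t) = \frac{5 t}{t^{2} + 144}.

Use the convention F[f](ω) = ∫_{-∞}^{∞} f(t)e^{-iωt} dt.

F(ω) = - 5 i \pi e^{- 12 \left|{\omega}\right|} \operatorname{sign}{\left(\omega \right)}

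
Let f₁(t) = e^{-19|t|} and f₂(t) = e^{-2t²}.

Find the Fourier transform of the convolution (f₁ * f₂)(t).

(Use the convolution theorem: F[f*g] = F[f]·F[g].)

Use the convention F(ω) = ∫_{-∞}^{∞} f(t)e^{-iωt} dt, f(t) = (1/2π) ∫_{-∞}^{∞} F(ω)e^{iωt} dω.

F[f₁*f₂](ω) = \frac{19 \sqrt{2} \sqrt{\pi} e^{- \frac{\omega^{2}}{8}}}{\omega^{2} + 361}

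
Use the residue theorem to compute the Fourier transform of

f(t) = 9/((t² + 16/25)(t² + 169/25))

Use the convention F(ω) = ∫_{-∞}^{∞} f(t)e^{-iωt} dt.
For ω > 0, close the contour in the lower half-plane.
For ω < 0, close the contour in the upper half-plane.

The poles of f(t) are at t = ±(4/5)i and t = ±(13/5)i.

Let g(z) = f(z)e^{-iωz}; for large |z| the factor e^{-iωz} decays in the lower half-plane when ω > 0 and in the upper half-plane when ω < 0.

Case ω > 0 (lower half-plane, clockwise contour ⇒ F(ω) = -2πi·ΣRes):
  Res_{z = - \frac{4 i}{5}} g(z) = \frac{125 i e^{- \frac{4 \omega}{5}}}{136}
  Res_{z = - \frac{13 i}{5}} g(z) = - \frac{125 i e^{- \frac{13 \omega}{5}}}{442}
  F(ω) = -2πi·ΣRes = \frac{125 \pi \left(13 e^{\frac{9 \omega}{5}} - 4\right) e^{- \frac{13 \omega}{5}}}{884}

Case ω < 0 (upper half-plane, counterclockwise contour ⇒ F(ω) = +2πi·ΣRes):
  Res_{z = \frac{4 i}{5}} g(z) = - \frac{125 i e^{\frac{4 \omega}{5}}}{136}
  Res_{z = \frac{13 i}{5}} g(z) = \frac{125 i e^{\frac{13 \omega}{5}}}{442}
  F(ω) = 2πi·ΣRes = \frac{125 \pi \left(13 - 4 e^{\frac{9 \omega}{5}}\right) e^{\frac{4 \omega}{5}}}{884}

Both cases combine into a single formula in |ω|:

F(ω) = \frac{125 \pi \left(13 e^{\frac{9 \left|{\omega}\right|}{5}} - 4\right) e^{- \frac{13 \left|{\omega}\right|}{5}}}{884}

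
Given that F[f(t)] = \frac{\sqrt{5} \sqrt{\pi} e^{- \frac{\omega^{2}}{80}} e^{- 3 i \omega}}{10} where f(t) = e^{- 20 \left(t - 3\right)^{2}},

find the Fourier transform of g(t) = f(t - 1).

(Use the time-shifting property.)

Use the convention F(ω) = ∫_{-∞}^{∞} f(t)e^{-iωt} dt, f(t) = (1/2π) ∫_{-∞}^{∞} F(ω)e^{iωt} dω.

F[g](ω) = \frac{\sqrt{5} \sqrt{\pi} e^{- \frac{\omega \left(\omega + 320 i\right)}{80}}}{10}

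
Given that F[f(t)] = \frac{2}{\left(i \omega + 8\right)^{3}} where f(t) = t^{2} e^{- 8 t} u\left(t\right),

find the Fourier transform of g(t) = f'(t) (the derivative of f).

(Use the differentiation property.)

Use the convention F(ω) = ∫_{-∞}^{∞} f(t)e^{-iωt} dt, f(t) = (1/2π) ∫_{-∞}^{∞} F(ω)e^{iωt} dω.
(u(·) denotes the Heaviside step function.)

F[g](ω) = \frac{2 i \omega}{\left(i \omega + 8\right)^{3}}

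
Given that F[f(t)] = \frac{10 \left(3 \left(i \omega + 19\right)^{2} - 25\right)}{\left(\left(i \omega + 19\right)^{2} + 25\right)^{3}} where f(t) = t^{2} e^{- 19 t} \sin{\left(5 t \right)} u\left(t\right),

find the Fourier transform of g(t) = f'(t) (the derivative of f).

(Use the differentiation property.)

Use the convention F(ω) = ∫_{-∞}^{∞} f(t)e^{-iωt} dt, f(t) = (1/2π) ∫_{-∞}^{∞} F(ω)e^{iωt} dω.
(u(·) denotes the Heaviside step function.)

F[g](ω) = \frac{10 i \omega \left(3 \left(i \omega + 19\right)^{2} - 25\right)}{\left(\left(i \omega + 19\right)^{2} + 25\right)^{3}}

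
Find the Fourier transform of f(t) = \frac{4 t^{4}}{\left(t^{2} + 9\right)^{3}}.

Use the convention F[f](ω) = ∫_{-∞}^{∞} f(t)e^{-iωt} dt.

F(ω) = \frac{\pi \left(3 \omega^{2} - 5 \left|{\omega}\right| + 1\right) e^{- 3 \left|{\omega}\right|}}{2}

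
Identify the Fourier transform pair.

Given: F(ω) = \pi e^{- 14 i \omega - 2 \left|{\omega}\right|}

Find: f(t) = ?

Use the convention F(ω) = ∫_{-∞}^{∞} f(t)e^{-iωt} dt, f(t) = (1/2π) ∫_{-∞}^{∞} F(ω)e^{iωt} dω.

f(t) = \frac{2}{\left(t - 14\right)^{2} + 4}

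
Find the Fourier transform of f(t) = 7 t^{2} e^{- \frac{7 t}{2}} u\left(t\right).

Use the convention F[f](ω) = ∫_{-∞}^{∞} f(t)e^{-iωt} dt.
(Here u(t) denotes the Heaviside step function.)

F(ω) = \frac{112}{\left(2 i \omega + 7\right)^{3}}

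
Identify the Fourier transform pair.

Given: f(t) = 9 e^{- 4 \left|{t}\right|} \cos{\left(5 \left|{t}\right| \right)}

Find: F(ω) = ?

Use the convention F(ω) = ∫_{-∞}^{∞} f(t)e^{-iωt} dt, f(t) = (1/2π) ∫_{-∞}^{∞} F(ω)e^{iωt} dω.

F(ω) = \frac{72 \left(\omega^{2} + 41\right)}{\omega^{4} - 18 \omega^{2} + 1681}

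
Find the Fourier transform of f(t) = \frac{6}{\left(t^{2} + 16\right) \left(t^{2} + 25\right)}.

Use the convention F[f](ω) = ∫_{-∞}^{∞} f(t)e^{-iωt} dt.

F(ω) = \frac{\pi \left(5 e^{\left|{\omega}\right|} - 4\right) e^{- 5 \left|{\omega}\right|}}{30}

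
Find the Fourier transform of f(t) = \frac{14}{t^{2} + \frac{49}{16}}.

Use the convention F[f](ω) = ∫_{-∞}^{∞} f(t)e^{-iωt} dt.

F(ω) = 8 \pi e^{- \frac{7 \left|{\omega}\right|}{4}}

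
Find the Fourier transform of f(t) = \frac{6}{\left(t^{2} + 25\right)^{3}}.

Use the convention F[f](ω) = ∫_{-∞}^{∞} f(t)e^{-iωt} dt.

F(ω) = \frac{3 \pi \left(25 \omega^{2} + 15 \left|{\omega}\right| + 3\right) e^{- 5 \left|{\omega}\right|}}{12500}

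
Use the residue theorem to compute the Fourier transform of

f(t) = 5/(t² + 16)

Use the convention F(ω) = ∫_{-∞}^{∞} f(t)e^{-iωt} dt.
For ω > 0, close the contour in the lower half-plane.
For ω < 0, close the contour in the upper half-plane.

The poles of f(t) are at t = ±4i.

Let g(z) = f(z)e^{-iωz}; for large |z| the factor e^{-iωz} decays in the lower half-plane when ω > 0 and in the upper half-plane when ω < 0.

Case ω > 0 (lower half-plane, clockwise contour ⇒ F(ω) = -2πi·ΣRes):
  Res_{z = - 4 i} g(z) = \frac{5 i e^{- 4 \omega}}{8}
  F(ω) = -2πi·ΣRes = \frac{5 \pi e^{- 4 \omega}}{4}

Case ω < 0 (upper half-plane, counterclockwise contour ⇒ F(ω) = +2πi·ΣRes):
  Res_{z = 4 i} g(z) = - \frac{5 i e^{4 \omega}}{8}
  F(ω) = 2πi·ΣRes = \frac{5 \pi e^{4 \omega}}{4}

Both cases combine into a single formula in |ω|:

F(ω) = \frac{5 \pi e^{- 4 \left|{\omega}\right|}}{4}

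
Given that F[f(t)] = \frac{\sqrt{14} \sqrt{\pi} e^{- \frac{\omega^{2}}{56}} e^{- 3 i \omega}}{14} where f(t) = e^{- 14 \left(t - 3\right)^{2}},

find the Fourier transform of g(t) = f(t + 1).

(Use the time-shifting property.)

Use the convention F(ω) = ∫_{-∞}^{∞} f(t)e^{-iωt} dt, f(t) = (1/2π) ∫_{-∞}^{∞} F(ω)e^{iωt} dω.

F[g](ω) = \frac{\sqrt{14} \sqrt{\pi} e^{- \frac{\omega \left(\omega + 112 i\right)}{56}}}{14}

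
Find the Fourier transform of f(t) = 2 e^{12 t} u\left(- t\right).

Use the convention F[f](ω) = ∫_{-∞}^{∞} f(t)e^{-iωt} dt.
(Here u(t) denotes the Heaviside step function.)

F(ω) = - \frac{2}{i \omega - 12}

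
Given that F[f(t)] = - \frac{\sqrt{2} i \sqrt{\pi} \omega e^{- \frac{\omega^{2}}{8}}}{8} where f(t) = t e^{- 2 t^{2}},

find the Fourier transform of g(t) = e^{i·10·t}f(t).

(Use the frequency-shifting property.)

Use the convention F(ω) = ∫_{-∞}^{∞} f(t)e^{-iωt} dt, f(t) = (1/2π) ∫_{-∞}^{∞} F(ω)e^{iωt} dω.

F[g](ω) = \frac{\sqrt{2} i \sqrt{\pi} \left(10 - \omega\right) e^{- \frac{\left(\omega - 10\right)^{2}}{8}}}{8}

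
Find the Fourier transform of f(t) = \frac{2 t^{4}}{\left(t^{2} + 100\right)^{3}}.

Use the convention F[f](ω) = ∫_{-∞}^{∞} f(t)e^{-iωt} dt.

F(ω) = \frac{\pi \left(100 \omega^{2} - 50 \left|{\omega}\right| + 3\right) e^{- 10 \left|{\omega}\right|}}{40}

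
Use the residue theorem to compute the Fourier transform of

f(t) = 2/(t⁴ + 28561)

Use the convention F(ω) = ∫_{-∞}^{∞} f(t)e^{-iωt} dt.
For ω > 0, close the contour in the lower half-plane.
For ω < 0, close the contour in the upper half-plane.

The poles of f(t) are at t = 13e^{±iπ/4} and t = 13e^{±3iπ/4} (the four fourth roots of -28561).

Let g(z) = f(z)e^{-iωz}; for large |z| the factor e^{-iωz} decays in the lower half-plane when ω > 0 and in the upper half-plane when ω < 0.

Case ω > 0 (lower half-plane, clockwise contour ⇒ F(ω) = -2πi·ΣRes):
  Res_{z = - \frac{13 \sqrt{2}}{2} - \frac{13 \sqrt{2} i}{2}} g(z) = \frac{\sqrt{2} i \left(1 - i\right) e^{\frac{13 \sqrt{2} \omega \left(-1 + i\right)}{2}}}{8788}
  Res_{z = \frac{13 \sqrt{2}}{2} - \frac{13 \sqrt{2} i}{2}} g(z) = \frac{\sqrt{2} i \left(1 + i\right) e^{- \frac{13 \sqrt{2} \omega \left(1 + i\right)}{2}}}{8788}
  F(ω) = -2πi·ΣRes = \frac{\sqrt{2} \pi \left(1 - i\right) \left(e^{13 \sqrt{2} i \omega} + i\right) e^{- \frac{13 \sqrt{2} \omega \left(1 + i\right)}{2}}}{4394} = \frac{2 \pi e^{- \frac{13 \sqrt{2} \omega}{2}} \sin{\left(\frac{13 \sqrt{2} \omega}{2} + \frac{\pi}{4} \right)}}{2197}

Case ω < 0 (upper half-plane, counterclockwise contour ⇒ F(ω) = +2πi·ΣRes):
  Res_{z = \frac{13 \sqrt{2}}{2} + \frac{13 \sqrt{2} i}{2}} g(z) = \frac{\sqrt{2} i \left(-1 + i\right) e^{\frac{13 \sqrt{2} \omega \left(1 - i\right)}{2}}}{8788}
  Res_{z = - \frac{13 \sqrt{2}}{2} + \frac{13 \sqrt{2} i}{2}} g(z) = \frac{\sqrt{2} \left(1 - i\right) e^{\frac{13 \sqrt{2} \omega \left(1 + i\right)}{2}}}{8788}
  F(ω) = 2πi·ΣRes = - \frac{\sqrt{2} i \pi \left(i \left(1 - i\right) e^{\frac{13 \sqrt{2} \omega \left(1 - i\right)}{2}} - \left(1 - i\right) e^{\frac{13 \sqrt{2} \omega \left(1 + i\right)}{2}}\right)}{4394} = \frac{2 \pi e^{\frac{13 \sqrt{2} \omega}{2}} \cos{\left(\frac{13 \sqrt{2} \omega}{2} + \frac{\pi}{4} \right)}}{2197}

Both cases combine into a single formula in |ω|:

F(ω) = \frac{2 \pi e^{- \frac{13 \sqrt{2} \left|{\omega}\right|}{2}} \sin{\left(\frac{13 \sqrt{2} \left|{\omega}\right|}{2} + \frac{\pi}{4} \right)}}{2197}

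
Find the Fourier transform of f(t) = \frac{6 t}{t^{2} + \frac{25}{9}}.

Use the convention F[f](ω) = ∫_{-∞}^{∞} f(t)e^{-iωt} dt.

F(ω) = - 6 i \pi e^{- \frac{5 \left|{\omega}\right|}{3}} \operatorname{sign}{\left(\omega \right)}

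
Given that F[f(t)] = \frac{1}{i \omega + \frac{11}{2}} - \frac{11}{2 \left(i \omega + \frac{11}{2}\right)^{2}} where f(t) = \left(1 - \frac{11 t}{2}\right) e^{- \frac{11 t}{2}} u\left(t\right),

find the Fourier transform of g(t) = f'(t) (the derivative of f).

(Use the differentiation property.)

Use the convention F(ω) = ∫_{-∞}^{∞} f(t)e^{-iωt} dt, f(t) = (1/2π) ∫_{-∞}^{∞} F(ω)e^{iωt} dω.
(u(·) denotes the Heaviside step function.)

F[g](ω) = \frac{4 \omega^{2}}{4 \omega^{2} - 44 i \omega - 121}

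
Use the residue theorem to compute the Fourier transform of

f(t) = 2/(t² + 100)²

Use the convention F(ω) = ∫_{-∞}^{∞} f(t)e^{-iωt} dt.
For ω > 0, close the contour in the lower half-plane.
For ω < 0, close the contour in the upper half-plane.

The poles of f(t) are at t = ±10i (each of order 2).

Let g(z) = f(z)e^{-iωz}; for large |z| the factor e^{-iωz} decays in the lower half-plane when ω > 0 and in the upper half-plane when ω < 0.

Case ω > 0 (lower half-plane, clockwise contour ⇒ F(ω) = -2πi·ΣRes):
  Res_{z = - 10 i} g(z) = \frac{i \left(10 \omega + 1\right) e^{- 10 \omega}}{2000} (pole of order 2)
  F(ω) = -2πi·ΣRes = \frac{\pi \left(10 \omega + 1\right) e^{- 10 \omega}}{1000}

Case ω < 0 (upper half-plane, counterclockwise contour ⇒ F(ω) = +2πi·ΣRes):
  Res_{z = 10 i} g(z) = \frac{i \left(10 \omega - 1\right) e^{10 \omega}}{2000} (pole of order 2)
  F(ω) = 2πi·ΣRes = \frac{\pi \left(1 - 10 \omega\right) e^{10 \omega}}{1000}

Both cases combine into a single formula in |ω|:

F(ω) = \frac{\pi \left(10 \left|{\omega}\right| + 1\right) e^{- 10 \left|{\omega}\right|}}{1000}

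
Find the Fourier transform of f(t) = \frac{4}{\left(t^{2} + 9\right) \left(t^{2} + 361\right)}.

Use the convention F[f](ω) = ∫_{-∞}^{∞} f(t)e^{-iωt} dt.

F(ω) = \frac{\pi \left(19 e^{16 \left|{\omega}\right|} - 3\right) e^{- 19 \left|{\omega}\right|}}{5016}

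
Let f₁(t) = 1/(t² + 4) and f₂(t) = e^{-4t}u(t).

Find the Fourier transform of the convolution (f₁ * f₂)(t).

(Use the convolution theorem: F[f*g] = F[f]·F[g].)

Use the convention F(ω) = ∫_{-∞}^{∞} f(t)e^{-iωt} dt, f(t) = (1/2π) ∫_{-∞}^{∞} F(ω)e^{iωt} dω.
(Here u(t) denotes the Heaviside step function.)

F[f₁*f₂](ω) = \frac{\pi e^{- 2 \left|{\omega}\right|}}{2 \left(i \omega + 4\right)}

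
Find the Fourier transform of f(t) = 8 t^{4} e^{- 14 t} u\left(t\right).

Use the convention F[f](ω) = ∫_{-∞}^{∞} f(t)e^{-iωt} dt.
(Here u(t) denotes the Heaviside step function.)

F(ω) = \frac{192}{\left(i \omega + 14\right)^{5}}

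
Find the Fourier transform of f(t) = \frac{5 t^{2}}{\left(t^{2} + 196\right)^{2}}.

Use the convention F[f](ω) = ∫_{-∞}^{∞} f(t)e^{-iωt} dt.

F(ω) = \frac{5 \pi \left(1 - 14 \left|{\omega}\right|\right) e^{- 14 \left|{\omega}\right|}}{28}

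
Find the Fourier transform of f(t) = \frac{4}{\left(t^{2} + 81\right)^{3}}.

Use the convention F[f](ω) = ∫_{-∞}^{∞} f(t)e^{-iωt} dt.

F(ω) = \frac{\pi \left(27 \omega^{2} + 9 \left|{\omega}\right| + 1\right) e^{- 9 \left|{\omega}\right|}}{39366}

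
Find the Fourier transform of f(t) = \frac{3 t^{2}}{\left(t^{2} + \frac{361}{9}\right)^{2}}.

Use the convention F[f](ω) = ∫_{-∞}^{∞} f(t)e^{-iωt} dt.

F(ω) = \frac{3 \pi \left(3 - 19 \left|{\omega}\right|\right) e^{- \frac{19 \left|{\omega}\right|}{3}}}{38}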